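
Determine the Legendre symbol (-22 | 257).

First reduce: -22 ≡ 235 (mod 257).
Reciprocity: 235 ≡ 3 and 257 ≡ 1 (mod 4), so (235/257) = +(257/235).
Reduce top mod 235: now compute (22/235).
Pull out 2: since 235 ≡ 3 (mod 8), (2/235) = -1.
Reciprocity: 11 ≡ 3 and 235 ≡ 3 (mod 4), so (11/235) = −(235/11).
Reduce top mod 11: now compute (4/11).
Pull out 2^2: since 11 ≡ 3 (mod 8), (2/11) = -1, so (2/11)^2 = +1.
Reached (1/11) = 1. Collecting the sign flips along the way, the symbol is +1.

1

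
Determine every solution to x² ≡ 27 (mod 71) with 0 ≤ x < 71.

13, 58

Since 71 ≡ 3 (mod 4), a square root of 27 is 27^((71+1)/4) = 27^18 mod 71.
Repeated squaring: 27^2≡19, 27^4≡6, 27^8≡36, 27^16≡18 (mod 71).
27^18 = 27^(16+2) ≡ 58 (mod 71).
Check: 58² = 3364 ≡ 27 (mod 71). The two roots are 13 and 58.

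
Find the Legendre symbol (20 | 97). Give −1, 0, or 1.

Euler's criterion: (20/97) ≡ 20^48 (mod 97).
20^2 ≡ 12 (mod 97)
20^4 ≡ 47 (mod 97)
20^8 ≡ 75 (mod 97)
20^16 ≡ 96 (mod 97)
20^32 ≡ 1 (mod 97)
20^48 = 20^(32+16) ≡ 96 (mod 97).
Result is 96 ≡ −1, so (20/97) = −1.

-1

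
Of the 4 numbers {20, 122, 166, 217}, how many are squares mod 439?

(20/439) = +1 → QR.
(122/439) = +1 → QR.
(166/439) = +1 → QR.
(217/439) = -1 → non-residue.
Total quadratic residues among the 4: 3.

3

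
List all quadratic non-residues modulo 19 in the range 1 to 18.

2, 3, 8, 10, 12, 13, 14, 15, 18

Square k = 1,…,9 (k and 19−k give the same square):
1²=1, 2²=4, 3²=9, 4²=16, 5²≡6, 6²≡17, 7²≡11, 8²≡7, 9²≡5 (mod 19).
The residues are {1, 4, 5, 6, 7, 9, 11, 16, 17}; the non-residues are the remaining 9 nonzero classes.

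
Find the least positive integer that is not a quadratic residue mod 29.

(2/29) = −1, so 2 is the smallest positive non-residue mod 29.

2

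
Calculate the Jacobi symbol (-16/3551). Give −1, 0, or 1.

First reduce: -16 ≡ 3535 (mod 3551).
Reciprocity: 3535 ≡ 3 and 3551 ≡ 3 (mod 4), so (3535/3551) = −(3551/3535).
Reduce top mod 3535: now compute (16/3535).
Pull out 2^4: since 3535 ≡ 7 (mod 8), (2/3535) = +1, so (2/3535)^4 = +1.
Reached (1/3535) = 1. Collecting the sign flips along the way, the symbol is -1.

-1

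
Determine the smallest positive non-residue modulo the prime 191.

7

(2/191) = +1, so 2 is a residue.
(3/191) = +1, so 3 is a residue.
(4/191) = +1, so 4 is a residue.
(5/191) = +1, so 5 is a residue.
(6/191) = +1, so 6 is a residue.
(7/191) = −1, so 7 is the smallest positive non-residue mod 191.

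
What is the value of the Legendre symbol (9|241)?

1

Reciprocity: 9 ≡ 1 and 241 ≡ 1 (mod 4), so (9/241) = +(241/9).
Reduce top mod 9: now compute (7/9).
Reciprocity: 7 ≡ 3 and 9 ≡ 1 (mod 4), so (7/9) = +(9/7).
Reduce top mod 7: now compute (2/7).
Pull out 2: since 7 ≡ 7 (mod 8), (2/7) = +1.
Reached (1/7) = 1. Collecting the sign flips along the way, the symbol is +1.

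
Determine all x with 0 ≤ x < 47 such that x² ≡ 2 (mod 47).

Since 47 ≡ 3 (mod 4), a square root of 2 is 2^((47+1)/4) = 2^12 mod 47.
Repeated squaring: 2^2≡4, 2^4≡16, 2^8≡21 (mod 47).
2^12 = 2^(8+4) ≡ 7 (mod 47).
Check: 7² = 49 ≡ 2 (mod 47). The two roots are 7 and 40.

7, 40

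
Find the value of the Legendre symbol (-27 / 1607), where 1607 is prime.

First reduce: -27 ≡ 1580 (mod 1607).
Pull out 2^2: since 1607 ≡ 7 (mod 8), (2/1607) = +1, so (2/1607)^2 = +1.
Reciprocity: 395 ≡ 3 and 1607 ≡ 3 (mod 4), so (395/1607) = −(1607/395).
Reduce top mod 395: now compute (27/395).
Reciprocity: 27 ≡ 3 and 395 ≡ 3 (mod 4), so (27/395) = −(395/27).
Reduce top mod 27: now compute (17/27).
Reciprocity: 17 ≡ 1 and 27 ≡ 3 (mod 4), so (17/27) = +(27/17).
Reduce top mod 17: now compute (10/17).
Pull out 2: since 17 ≡ 1 (mod 8), (2/17) = +1.
Reciprocity: 5 ≡ 1 and 17 ≡ 1 (mod 4), so (5/17) = +(17/5).
Reduce top mod 5: now compute (2/5).
Pull out 2: since 5 ≡ 5 (mod 8), (2/5) = -1.
Reached (1/5) = 1. Collecting the sign flips along the way, the symbol is -1.

-1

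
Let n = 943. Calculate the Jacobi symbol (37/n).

Reciprocity: 37 ≡ 1 and 943 ≡ 3 (mod 4), so (37/943) = +(943/37).
Reduce top mod 37: now compute (18/37).
Pull out 2: since 37 ≡ 5 (mod 8), (2/37) = -1.
Reciprocity: 9 ≡ 1 and 37 ≡ 1 (mod 4), so (9/37) = +(37/9).
Reduce top mod 9: now compute (1/9).
Reached (1/9) = 1. Collecting the sign flips along the way, the symbol is -1.

-1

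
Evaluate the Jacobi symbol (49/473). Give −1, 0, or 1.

1

Reciprocity: 49 ≡ 1 and 473 ≡ 1 (mod 4), so (49/473) = +(473/49).
Reduce top mod 49: now compute (32/49).
Pull out 2^5: since 49 ≡ 1 (mod 8), (2/49) = +1, so (2/49)^5 = +1.
Reached (1/49) = 1. Collecting the sign flips along the way, the symbol is +1.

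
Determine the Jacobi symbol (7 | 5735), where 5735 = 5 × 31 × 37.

-1

Reciprocity: 7 ≡ 3 and 5735 ≡ 3 (mod 4), so (7/5735) = −(5735/7).
Reduce top mod 7: now compute (2/7).
Pull out 2: since 7 ≡ 7 (mod 8), (2/7) = +1.
Reached (1/7) = 1. Collecting the sign flips along the way, the symbol is -1.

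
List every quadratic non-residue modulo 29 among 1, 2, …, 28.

Square k = 1,…,14 (k and 29−k give the same square):
1²=1, 2²=4, 3²=9, 4²=16, 5²=25, 6²≡7, 7²≡20, 8²≡6, 9²≡23, 10²≡13, 11²≡5, 12²≡28, 13²≡24, 14²≡22 (mod 29).
The residues are {1, 4, 5, 6, 7, 9, 13, 16, 20, 22, 23, 24, 25, 28}; the non-residues are the remaining 14 nonzero classes.

2,3,8,10,11,12,14,15,17,18,19,21,26,27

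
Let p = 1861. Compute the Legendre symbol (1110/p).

-1

Pull out 2: since 1861 ≡ 5 (mod 8), (2/1861) = -1.
Reciprocity: 555 ≡ 3 and 1861 ≡ 1 (mod 4), so (555/1861) = +(1861/555).
Reduce top mod 555: now compute (196/555).
Pull out 2^2: since 555 ≡ 3 (mod 8), (2/555) = -1, so (2/555)^2 = +1.
Reciprocity: 49 ≡ 1 and 555 ≡ 3 (mod 4), so (49/555) = +(555/49).
Reduce top mod 49: now compute (16/49).
Pull out 2^4: since 49 ≡ 1 (mod 8), (2/49) = +1, so (2/49)^4 = +1.
Reached (1/49) = 1. Collecting the sign flips along the way, the symbol is -1.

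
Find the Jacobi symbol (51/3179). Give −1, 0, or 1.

Reciprocity: 51 ≡ 3 and 3179 ≡ 3 (mod 4), so (51/3179) = −(3179/51).
Reduce top mod 51: now compute (17/51).
Reciprocity: 17 ≡ 1 and 51 ≡ 3 (mod 4), so (17/51) = +(51/17).
Reduce top mod 17: now compute (0/17).
Top reduces to 0: gcd > 1, so the symbol is 0.

0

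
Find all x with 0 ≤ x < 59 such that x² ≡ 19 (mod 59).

14, 45

Since 59 ≡ 3 (mod 4), a square root of 19 is 19^((59+1)/4) = 19^15 mod 59.
Repeated squaring: 19^2≡7, 19^4≡49, 19^8≡41 (mod 59).
19^15 = 19^(8+4+2+1) ≡ 45 (mod 59).
Check: 45² = 2025 ≡ 19 (mod 59). The two roots are 14 and 45.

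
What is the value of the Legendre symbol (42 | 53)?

Pull out 2: since 53 ≡ 5 (mod 8), (2/53) = -1.
Reciprocity: 21 ≡ 1 and 53 ≡ 1 (mod 4), so (21/53) = +(53/21).
Reduce top mod 21: now compute (11/21).
Reciprocity: 11 ≡ 3 and 21 ≡ 1 (mod 4), so (11/21) = +(21/11).
Reduce top mod 11: now compute (10/11).
Pull out 2: since 11 ≡ 3 (mod 8), (2/11) = -1.
Reciprocity: 5 ≡ 1 and 11 ≡ 3 (mod 4), so (5/11) = +(11/5).
Reduce top mod 5: now compute (1/5).
Reached (1/5) = 1. Collecting the sign flips along the way, the symbol is +1.

1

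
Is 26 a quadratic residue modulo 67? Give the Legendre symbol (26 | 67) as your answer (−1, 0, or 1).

1

Pull out 2: since 67 ≡ 3 (mod 8), (2/67) = -1.
Reciprocity: 13 ≡ 1 and 67 ≡ 3 (mod 4), so (13/67) = +(67/13).
Reduce top mod 13: now compute (2/13).
Pull out 2: since 13 ≡ 5 (mod 8), (2/13) = -1.
Reached (1/13) = 1. Collecting the sign flips along the way, the symbol is +1.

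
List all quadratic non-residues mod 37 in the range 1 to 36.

2,5,6,8,13,14,15,17,18,19,20,22,23,24,29,31,32,35

Square k = 1,…,18 (k and 37−k give the same square):
1²=1, 2²=4, 3²=9, 4²=16, 5²=25, 6²=36, 7²≡12, 8²≡27, 9²≡7, 10²≡26, 11²≡10, 12²≡33, 13²≡21, 14²≡11, 15²≡3, 16²≡34, 17²≡30, 18²≡28 (mod 37).
The residues are {1, 3, 4, 7, 9, 10, 11, 12, 16, 21, 25, 26, 27, 28, 30, 33, 34, 36}; the non-residues are the remaining 18 nonzero classes.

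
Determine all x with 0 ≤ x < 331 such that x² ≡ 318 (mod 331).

Since 331 ≡ 3 (mod 4), a square root of 318 is 318^((331+1)/4) = 318^83 mod 331.
Repeated squaring: 318^2≡169, 318^4≡95, 318^8≡88, 318^16≡131, 318^32≡280, 318^64≡284 (mod 331).
318^83 = 318^(64+16+2+1) ≡ 283 (mod 331).
Check: 283² = 80089 ≡ 318 (mod 331). The two roots are 48 and 283.

48, 283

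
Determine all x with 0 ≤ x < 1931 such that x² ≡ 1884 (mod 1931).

465, 1466

Since 1931 ≡ 3 (mod 4), a square root of 1884 is 1884^((1931+1)/4) = 1884^483 mod 1931.
Repeated squaring: 1884^2≡278, 1884^4≡44, 1884^8≡5, 1884^16≡25, 1884^32≡625, 1884^64≡563, 1884^128≡285, 1884^256≡123 (mod 1931).
1884^483 = 1884^(256+128+64+32+2+1) ≡ 1466 (mod 1931).
Check: 1466² = 2149156 ≡ 1884 (mod 1931). The two roots are 465 and 1466.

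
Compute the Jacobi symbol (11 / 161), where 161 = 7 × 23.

Reciprocity: 11 ≡ 3 and 161 ≡ 1 (mod 4), so (11/161) = +(161/11).
Reduce top mod 11: now compute (7/11).
Reciprocity: 7 ≡ 3 and 11 ≡ 3 (mod 4), so (7/11) = −(11/7).
Reduce top mod 7: now compute (4/7).
Pull out 2^2: since 7 ≡ 7 (mod 8), (2/7) = +1, so (2/7)^2 = +1.
Reached (1/7) = 1. Collecting the sign flips along the way, the symbol is -1.

-1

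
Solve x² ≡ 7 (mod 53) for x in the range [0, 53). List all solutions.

53 ≡ 1 (mod 4), so we find a root by search.
Trying successive values, 22² = 484 ≡ 7 (mod 53). The other root is 53 − 22 = 31.

22, 31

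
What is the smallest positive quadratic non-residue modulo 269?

2

(2/269) = −1, so 2 is the smallest positive non-residue mod 269.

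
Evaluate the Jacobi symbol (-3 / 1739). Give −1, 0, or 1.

-1

First reduce: -3 ≡ 1736 (mod 1739).
Pull out 2^3: since 1739 ≡ 3 (mod 8), (2/1739) = -1, so (2/1739)^3 = -1.
Reciprocity: 217 ≡ 1 and 1739 ≡ 3 (mod 4), so (217/1739) = +(1739/217).
Reduce top mod 217: now compute (3/217).
Reciprocity: 3 ≡ 3 and 217 ≡ 1 (mod 4), so (3/217) = +(217/3).
Reduce top mod 3: now compute (1/3).
Reached (1/3) = 1. Collecting the sign flips along the way, the symbol is -1.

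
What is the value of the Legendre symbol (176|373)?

Pull out 2^4: since 373 ≡ 5 (mod 8), (2/373) = -1, so (2/373)^4 = +1.
Reciprocity: 11 ≡ 3 and 373 ≡ 1 (mod 4), so (11/373) = +(373/11).
Reduce top mod 11: now compute (10/11).
Pull out 2: since 11 ≡ 3 (mod 8), (2/11) = -1.
Reciprocity: 5 ≡ 1 and 11 ≡ 3 (mod 4), so (5/11) = +(11/5).
Reduce top mod 5: now compute (1/5).
Reached (1/5) = 1. Collecting the sign flips along the way, the symbol is -1.

-1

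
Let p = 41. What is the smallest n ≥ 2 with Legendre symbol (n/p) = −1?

(2/41) = +1, so 2 is a residue.
(3/41) = −1, so 3 is the smallest positive non-residue mod 41.

3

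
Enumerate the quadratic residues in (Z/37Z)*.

Square k = 1,…,18 (k and 37−k give the same square):
1²=1, 2²=4, 3²=9, 4²=16, 5²=25, 6²=36, 7²≡12, 8²≡27, 9²≡7, 10²≡26, 11²≡10, 12²≡33, 13²≡21, 14²≡11, 15²≡3, 16²≡34, 17²≡30, 18²≡28 (mod 37).
So the quadratic residues mod 37 are {1, 3, 4, 7, 9, 10, 11, 12, 16, 21, 25, 26, 27, 28, 30, 33, 34, 36}.

1 3 4 7 9 10 11 12 16 21 25 26 27 28 30 33 34 36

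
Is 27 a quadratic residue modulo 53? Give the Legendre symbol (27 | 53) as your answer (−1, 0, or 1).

-1

Reciprocity: 27 ≡ 3 and 53 ≡ 1 (mod 4), so (27/53) = +(53/27).
Reduce top mod 27: now compute (26/27).
Pull out 2: since 27 ≡ 3 (mod 8), (2/27) = -1.
Reciprocity: 13 ≡ 1 and 27 ≡ 3 (mod 4), so (13/27) = +(27/13).
Reduce top mod 13: now compute (1/13).
Reached (1/13) = 1. Collecting the sign flips along the way, the symbol is -1.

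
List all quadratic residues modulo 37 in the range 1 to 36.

1,3,4,7,9,10,11,12,16,21,25,26,27,28,30,33,34,36

Square k = 1,…,18 (k and 37−k give the same square):
1²=1, 2²=4, 3²=9, 4²=16, 5²=25, 6²=36, 7²≡12, 8²≡27, 9²≡7, 10²≡26, 11²≡10, 12²≡33, 13²≡21, 14²≡11, 15²≡3, 16²≡34, 17²≡30, 18²≡28 (mod 37).
So the quadratic residues mod 37 are {1, 3, 4, 7, 9, 10, 11, 12, 16, 21, 25, 26, 27, 28, 30, 33, 34, 36}.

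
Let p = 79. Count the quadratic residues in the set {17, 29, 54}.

(17/79) = -1 → non-residue.
(29/79) = -1 → non-residue.
(54/79) = -1 → non-residue.
Total quadratic residues among the 3: 0.

0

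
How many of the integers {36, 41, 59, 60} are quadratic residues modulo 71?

(36/71) = +1 → QR.
(41/71) = -1 → non-residue.
(59/71) = -1 → non-residue.
(60/71) = +1 → QR.
Total quadratic residues among the 4: 2.

2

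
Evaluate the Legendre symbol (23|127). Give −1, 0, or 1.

-1

Euler's criterion: (23/127) ≡ 23^63 (mod 127).
23^2 ≡ 21 (mod 127)
23^4 ≡ 60 (mod 127)
23^8 ≡ 44 (mod 127)
23^16 ≡ 31 (mod 127)
23^32 ≡ 72 (mod 127)
23^63 = 23^(32+16+8+4+2+1) ≡ 126 (mod 127).
Result is 126 ≡ −1, so (23/127) = −1.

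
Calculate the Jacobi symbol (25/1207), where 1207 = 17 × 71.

1

Reciprocity: 25 ≡ 1 and 1207 ≡ 3 (mod 4), so (25/1207) = +(1207/25).
Reduce top mod 25: now compute (7/25).
Reciprocity: 7 ≡ 3 and 25 ≡ 1 (mod 4), so (7/25) = +(25/7).
Reduce top mod 7: now compute (4/7).
Pull out 2^2: since 7 ≡ 7 (mod 8), (2/7) = +1, so (2/7)^2 = +1.
Reached (1/7) = 1. Collecting the sign flips along the way, the symbol is +1.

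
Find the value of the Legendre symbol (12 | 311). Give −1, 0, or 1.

1

Euler's criterion: (12/311) ≡ 12^155 (mod 311).
12^2 ≡ 144 (mod 311)
12^4 ≡ 210 (mod 311)
12^8 ≡ 249 (mod 311)
12^16 ≡ 112 (mod 311)
12^32 ≡ 104 (mod 311)
12^64 ≡ 242 (mod 311)
12^128 ≡ 96 (mod 311)
12^155 = 12^(128+16+8+2+1) ≡ 1 (mod 311).
Result is 1, so (12/311) = 1.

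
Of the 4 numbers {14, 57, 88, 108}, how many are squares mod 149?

(14/149) = -1 → non-residue.
(57/149) = -1 → non-residue.
(88/149) = +1 → QR.
(108/149) = -1 → non-residue.
Total quadratic residues among the 4: 1.

1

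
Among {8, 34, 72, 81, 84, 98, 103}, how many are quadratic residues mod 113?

(8/113) = +1 → QR.
(34/113) = -1 → non-residue.
(72/113) = +1 → QR.
(81/113) = +1 → QR.
(84/113) = -1 → non-residue.
(98/113) = +1 → QR.
(103/113) = -1 → non-residue.
Total quadratic residues among the 7: 4.

4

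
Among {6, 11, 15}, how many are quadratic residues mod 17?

(6/17) = -1 → non-residue.
(11/17) = -1 → non-residue.
(15/17) = +1 → QR.
Total quadratic residues among the 3: 1.

1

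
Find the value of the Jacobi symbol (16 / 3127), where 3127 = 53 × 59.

1

Pull out 2^4: since 3127 ≡ 7 (mod 8), (2/3127) = +1, so (2/3127)^4 = +1.
Reached (1/3127) = 1. Collecting the sign flips along the way, the symbol is +1.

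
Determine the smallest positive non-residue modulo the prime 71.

7

(2/71) = +1, so 2 is a residue.
(3/71) = +1, so 3 is a residue.
(4/71) = +1, so 4 is a residue.
(5/71) = +1, so 5 is a residue.
(6/71) = +1, so 6 is a residue.
(7/71) = −1, so 7 is the smallest positive non-residue mod 71.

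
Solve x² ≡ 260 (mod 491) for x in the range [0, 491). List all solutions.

178, 313

Since 491 ≡ 3 (mod 4), a square root of 260 is 260^((491+1)/4) = 260^123 mod 491.
Repeated squaring: 260^2≡333, 260^4≡414, 260^8≡37, 260^16≡387, 260^32≡14, 260^64≡196 (mod 491).
260^123 = 260^(64+32+16+8+2+1) ≡ 178 (mod 491).
Check: 178² = 31684 ≡ 260 (mod 491). The two roots are 178 and 313.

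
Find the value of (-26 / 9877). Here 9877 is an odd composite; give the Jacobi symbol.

-1

First reduce: -26 ≡ 9851 (mod 9877).
Reciprocity: 9851 ≡ 3 and 9877 ≡ 1 (mod 4), so (9851/9877) = +(9877/9851).
Reduce top mod 9851: now compute (26/9851).
Pull out 2: since 9851 ≡ 3 (mod 8), (2/9851) = -1.
Reciprocity: 13 ≡ 1 and 9851 ≡ 3 (mod 4), so (13/9851) = +(9851/13).
Reduce top mod 13: now compute (10/13).
Pull out 2: since 13 ≡ 5 (mod 8), (2/13) = -1.
Reciprocity: 5 ≡ 1 and 13 ≡ 1 (mod 4), so (5/13) = +(13/5).
Reduce top mod 5: now compute (3/5).
Reciprocity: 3 ≡ 3 and 5 ≡ 1 (mod 4), so (3/5) = +(5/3).
Reduce top mod 3: now compute (2/3).
Pull out 2: since 3 ≡ 3 (mod 8), (2/3) = -1.
Reached (1/3) = 1. Collecting the sign flips along the way, the symbol is -1.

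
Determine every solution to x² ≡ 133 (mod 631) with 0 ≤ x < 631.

190, 441

Since 631 ≡ 3 (mod 4), a square root of 133 is 133^((631+1)/4) = 133^158 mod 631.
Repeated squaring: 133^2≡21, 133^4≡441, 133^8≡133, 133^16≡21, 133^32≡441, 133^64≡133, 133^128≡21 (mod 631).
133^158 = 133^(128+16+8+4+2) ≡ 441 (mod 631).
Check: 441² = 194481 ≡ 133 (mod 631). The two roots are 190 and 441.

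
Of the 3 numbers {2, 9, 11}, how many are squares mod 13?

(2/13) = -1 → non-residue.
(9/13) = +1 → QR.
(11/13) = -1 → non-residue.
Total quadratic residues among the 3: 1.

1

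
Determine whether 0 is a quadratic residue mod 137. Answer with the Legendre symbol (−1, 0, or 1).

0

Top reduces to 0: gcd > 1, so the symbol is 0.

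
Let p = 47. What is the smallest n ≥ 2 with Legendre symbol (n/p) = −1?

(2/47) = +1, so 2 is a residue.
(3/47) = +1, so 3 is a residue.
(4/47) = +1, so 4 is a residue.
(5/47) = −1, so 5 is the smallest positive non-residue mod 47.

5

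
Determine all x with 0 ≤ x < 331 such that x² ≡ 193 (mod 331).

Since 331 ≡ 3 (mod 4), a square root of 193 is 193^((331+1)/4) = 193^83 mod 331.
Repeated squaring: 193^2≡177, 193^4≡215, 193^8≡216, 193^16≡316, 193^32≡225, 193^64≡313 (mod 331).
193^83 = 193^(64+16+2+1) ≡ 155 (mod 331).
Check: 155² = 24025 ≡ 193 (mod 331). The two roots are 155 and 176.

155, 176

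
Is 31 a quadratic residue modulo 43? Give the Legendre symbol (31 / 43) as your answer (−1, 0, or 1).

Reciprocity: 31 ≡ 3 and 43 ≡ 3 (mod 4), so (31/43) = −(43/31).
Reduce top mod 31: now compute (12/31).
Pull out 2^2: since 31 ≡ 7 (mod 8), (2/31) = +1, so (2/31)^2 = +1.
Reciprocity: 3 ≡ 3 and 31 ≡ 3 (mod 4), so (3/31) = −(31/3).
Reduce top mod 3: now compute (1/3).
Reached (1/3) = 1. Collecting the sign flips along the way, the symbol is +1.

1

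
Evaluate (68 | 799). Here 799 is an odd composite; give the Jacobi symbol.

Pull out 2^2: since 799 ≡ 7 (mod 8), (2/799) = +1, so (2/799)^2 = +1.
Reciprocity: 17 ≡ 1 and 799 ≡ 3 (mod 4), so (17/799) = +(799/17).
Reduce top mod 17: now compute (0/17).
Top reduces to 0: gcd > 1, so the symbol is 0.

0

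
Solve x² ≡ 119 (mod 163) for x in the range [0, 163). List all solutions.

Since 163 ≡ 3 (mod 4), a square root of 119 is 119^((163+1)/4) = 119^41 mod 163.
Repeated squaring: 119^2≡143, 119^4≡74, 119^8≡97, 119^16≡118, 119^32≡69 (mod 163).
119^41 = 119^(32+8+1) ≡ 49 (mod 163).
Check: 49² = 2401 ≡ 119 (mod 163). The two roots are 49 and 114.

49, 114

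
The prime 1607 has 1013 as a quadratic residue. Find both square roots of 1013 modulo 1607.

Since 1607 ≡ 3 (mod 4), a square root of 1013 is 1013^((1607+1)/4) = 1013^402 mod 1607.
Repeated squaring: 1013^2≡903, 1013^4≡660, 1013^8≡103, 1013^16≡967, 1013^32≡1422, 1013^64≡478, 1013^128≡290, 1013^256≡536 (mod 1607).
1013^402 = 1013^(256+128+16+2) ≡ 148 (mod 1607).
Check: 148² = 21904 ≡ 1013 (mod 1607). The two roots are 148 and 1459.

148, 1459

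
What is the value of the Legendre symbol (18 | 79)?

1

Pull out 2: since 79 ≡ 7 (mod 8), (2/79) = +1.
Reciprocity: 9 ≡ 1 and 79 ≡ 3 (mod 4), so (9/79) = +(79/9).
Reduce top mod 9: now compute (7/9).
Reciprocity: 7 ≡ 3 and 9 ≡ 1 (mod 4), so (7/9) = +(9/7).
Reduce top mod 7: now compute (2/7).
Pull out 2: since 7 ≡ 7 (mod 8), (2/7) = +1.
Reached (1/7) = 1. Collecting the sign flips along the way, the symbol is +1.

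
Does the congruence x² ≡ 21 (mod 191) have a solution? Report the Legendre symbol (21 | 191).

-1

Reciprocity: 21 ≡ 1 and 191 ≡ 3 (mod 4), so (21/191) = +(191/21).
Reduce top mod 21: now compute (2/21).
Pull out 2: since 21 ≡ 5 (mod 8), (2/21) = -1.
Reached (1/21) = 1. Collecting the sign flips along the way, the symbol is -1.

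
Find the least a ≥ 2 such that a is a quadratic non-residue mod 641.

3

(2/641) = +1, so 2 is a residue.
(3/641) = −1, so 3 is the smallest positive non-residue mod 641.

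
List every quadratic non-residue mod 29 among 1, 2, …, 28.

Square k = 1,…,14 (k and 29−k give the same square):
1²=1, 2²=4, 3²=9, 4²=16, 5²=25, 6²≡7, 7²≡20, 8²≡6, 9²≡23, 10²≡13, 11²≡5, 12²≡28, 13²≡24, 14²≡22 (mod 29).
The residues are {1, 4, 5, 6, 7, 9, 13, 16, 20, 22, 23, 24, 25, 28}; the non-residues are the remaining 14 nonzero classes.

2, 3, 8, 10, 11, 12, 14, 15, 17, 18, 19, 21, 26, 27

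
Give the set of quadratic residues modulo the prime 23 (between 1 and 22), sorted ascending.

1 2 3 4 6 8 9 12 13 16 18

Square k = 1,…,11 (k and 23−k give the same square):
1²=1, 2²=4, 3²=9, 4²=16, 5²≡2, 6²≡13, 7²≡3, 8²≡18, 9²≡12, 10²≡8, 11²≡6 (mod 23).
So the quadratic residues mod 23 are {1, 2, 3, 4, 6, 8, 9, 12, 13, 16, 18}.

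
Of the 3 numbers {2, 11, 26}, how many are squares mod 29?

0

(2/29) = -1 → non-residue.
(11/29) = -1 → non-residue.
(26/29) = -1 → non-residue.
Total quadratic residues among the 3: 0.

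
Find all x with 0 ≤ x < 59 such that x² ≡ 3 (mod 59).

11, 48

Since 59 ≡ 3 (mod 4), a square root of 3 is 3^((59+1)/4) = 3^15 mod 59.
Repeated squaring: 3^2≡9, 3^4≡22, 3^8≡12 (mod 59).
3^15 = 3^(8+4+2+1) ≡ 48 (mod 59).
Check: 48² = 2304 ≡ 3 (mod 59). The two roots are 11 and 48.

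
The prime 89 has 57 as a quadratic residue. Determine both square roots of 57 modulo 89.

89 ≡ 1 (mod 4), so we find a root by search.
Trying successive values, 18² = 324 ≡ 57 (mod 89). The other root is 89 − 18 = 71.

18, 71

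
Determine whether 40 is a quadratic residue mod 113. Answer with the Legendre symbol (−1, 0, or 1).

-1

Pull out 2^3: since 113 ≡ 1 (mod 8), (2/113) = +1, so (2/113)^3 = +1.
Reciprocity: 5 ≡ 1 and 113 ≡ 1 (mod 4), so (5/113) = +(113/5).
Reduce top mod 5: now compute (3/5).
Reciprocity: 3 ≡ 3 and 5 ≡ 1 (mod 4), so (3/5) = +(5/3).
Reduce top mod 3: now compute (2/3).
Pull out 2: since 3 ≡ 3 (mod 8), (2/3) = -1.
Reached (1/3) = 1. Collecting the sign flips along the way, the symbol is -1.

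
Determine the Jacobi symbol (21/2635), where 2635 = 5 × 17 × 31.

Reciprocity: 21 ≡ 1 and 2635 ≡ 3 (mod 4), so (21/2635) = +(2635/21).
Reduce top mod 21: now compute (10/21).
Pull out 2: since 21 ≡ 5 (mod 8), (2/21) = -1.
Reciprocity: 5 ≡ 1 and 21 ≡ 1 (mod 4), so (5/21) = +(21/5).
Reduce top mod 5: now compute (1/5).
Reached (1/5) = 1. Collecting the sign flips along the way, the symbol is -1.

-1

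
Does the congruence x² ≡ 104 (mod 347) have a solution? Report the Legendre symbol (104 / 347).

-1

Euler's criterion: (104/347) ≡ 104^173 (mod 347).
104^2 ≡ 59 (mod 347)
104^4 ≡ 11 (mod 347)
104^8 ≡ 121 (mod 347)
104^16 ≡ 67 (mod 347)
104^32 ≡ 325 (mod 347)
104^64 ≡ 137 (mod 347)
104^128 ≡ 31 (mod 347)
104^173 = 104^(128+32+8+4+1) ≡ 346 (mod 347).
Result is 346 ≡ −1, so (104/347) = −1.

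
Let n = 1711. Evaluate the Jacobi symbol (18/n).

1

Pull out 2: since 1711 ≡ 7 (mod 8), (2/1711) = +1.
Reciprocity: 9 ≡ 1 and 1711 ≡ 3 (mod 4), so (9/1711) = +(1711/9).
Reduce top mod 9: now compute (1/9).
Reached (1/9) = 1. Collecting the sign flips along the way, the symbol is +1.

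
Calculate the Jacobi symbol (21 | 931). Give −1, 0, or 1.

Reciprocity: 21 ≡ 1 and 931 ≡ 3 (mod 4), so (21/931) = +(931/21).
Reduce top mod 21: now compute (7/21).
Reciprocity: 7 ≡ 3 and 21 ≡ 1 (mod 4), so (7/21) = +(21/7).
Reduce top mod 7: now compute (0/7).
Top reduces to 0: gcd > 1, so the symbol is 0.

0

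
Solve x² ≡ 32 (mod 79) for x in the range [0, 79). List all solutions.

36, 43

Since 79 ≡ 3 (mod 4), a square root of 32 is 32^((79+1)/4) = 32^20 mod 79.
Repeated squaring: 32^2≡76, 32^4≡9, 32^8≡2, 32^16≡4 (mod 79).
32^20 = 32^(16+4) ≡ 36 (mod 79).
Check: 36² = 1296 ≡ 32 (mod 79). The two roots are 36 and 43.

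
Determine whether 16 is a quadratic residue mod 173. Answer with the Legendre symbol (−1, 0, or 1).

1

Pull out 2^4: since 173 ≡ 5 (mod 8), (2/173) = -1, so (2/173)^4 = +1.
Reached (1/173) = 1. Collecting the sign flips along the way, the symbol is +1.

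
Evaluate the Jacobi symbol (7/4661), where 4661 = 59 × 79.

Reciprocity: 7 ≡ 3 and 4661 ≡ 1 (mod 4), so (7/4661) = +(4661/7).
Reduce top mod 7: now compute (6/7).
Pull out 2: since 7 ≡ 7 (mod 8), (2/7) = +1.
Reciprocity: 3 ≡ 3 and 7 ≡ 3 (mod 4), so (3/7) = −(7/3).
Reduce top mod 3: now compute (1/3).
Reached (1/3) = 1. Collecting the sign flips along the way, the symbol is -1.

-1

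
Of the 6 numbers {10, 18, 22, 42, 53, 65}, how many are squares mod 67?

(10/67) = +1 → QR.
(18/67) = -1 → non-residue.
(22/67) = +1 → QR.
(42/67) = -1 → non-residue.
(53/67) = -1 → non-residue.
(65/67) = +1 → QR.
Total quadratic residues among the 6: 3.

3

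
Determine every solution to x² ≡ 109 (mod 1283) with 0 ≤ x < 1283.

399, 884

Since 1283 ≡ 3 (mod 4), a square root of 109 is 109^((1283+1)/4) = 109^321 mod 1283.
Repeated squaring: 109^2≡334, 109^4≡1218, 109^8≡376, 109^16≡246, 109^32≡215, 109^64≡37, 109^128≡86, 109^256≡981 (mod 1283).
109^321 = 109^(256+64+1) ≡ 884 (mod 1283).
Check: 884² = 781456 ≡ 109 (mod 1283). The two roots are 399 and 884.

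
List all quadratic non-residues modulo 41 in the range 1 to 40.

3 6 7 11 12 13 14 15 17 19 22 24 26 27 28 29 30 34 35 38

Square k = 1,…,20 (k and 41−k give the same square):
1²=1, 2²=4, 3²=9, 4²=16, 5²=25, 6²=36, 7²≡8, 8²≡23, 9²≡40, 10²≡18, 11²≡39, 12²≡21, 13²≡5, 14²≡32, 15²≡20, 16²≡10, 17²≡2, 18²≡37, 19²≡33, 20²≡31 (mod 41).
The residues are {1, 2, 4, 5, 8, 9, 10, 16, 18, 20, 21, 23, 25, 31, 32, 33, 36, 37, 39, 40}; the non-residues are the remaining 20 nonzero classes.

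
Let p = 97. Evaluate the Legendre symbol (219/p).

First reduce: 219 ≡ 25 (mod 97).
Reciprocity: 25 ≡ 1 and 97 ≡ 1 (mod 4), so (25/97) = +(97/25).
Reduce top mod 25: now compute (22/25).
Pull out 2: since 25 ≡ 1 (mod 8), (2/25) = +1.
Reciprocity: 11 ≡ 3 and 25 ≡ 1 (mod 4), so (11/25) = +(25/11).
Reduce top mod 11: now compute (3/11).
Reciprocity: 3 ≡ 3 and 11 ≡ 3 (mod 4), so (3/11) = −(11/3).
Reduce top mod 3: now compute (2/3).
Pull out 2: since 3 ≡ 3 (mod 8), (2/3) = -1.
Reached (1/3) = 1. Collecting the sign flips along the way, the symbol is +1.

1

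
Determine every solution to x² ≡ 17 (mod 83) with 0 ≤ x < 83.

10, 73

Since 83 ≡ 3 (mod 4), a square root of 17 is 17^((83+1)/4) = 17^21 mod 83.
Repeated squaring: 17^2≡40, 17^4≡23, 17^8≡31, 17^16≡48 (mod 83).
17^21 = 17^(16+4+1) ≡ 10 (mod 83).
Check: 10² = 100 ≡ 17 (mod 83). The two roots are 10 and 73.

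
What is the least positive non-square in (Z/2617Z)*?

(2/2617) = +1, so 2 is a residue.
(3/2617) = +1, so 3 is a residue.
(4/2617) = +1, so 4 is a residue.
(5/2617) = −1, so 5 is the smallest positive non-residue mod 2617.

5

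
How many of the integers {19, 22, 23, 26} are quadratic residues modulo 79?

4

(19/79) = +1 → QR.
(22/79) = +1 → QR.
(23/79) = +1 → QR.
(26/79) = +1 → QR.
Total quadratic residues among the 4: 4.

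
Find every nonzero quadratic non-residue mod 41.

3, 6, 7, 11, 12, 13, 14, 15, 17, 19, 22, 24, 26, 27, 28, 29, 30, 34, 35, 38

Square k = 1,…,20 (k and 41−k give the same square):
1²=1, 2²=4, 3²=9, 4²=16, 5²=25, 6²=36, 7²≡8, 8²≡23, 9²≡40, 10²≡18, 11²≡39, 12²≡21, 13²≡5, 14²≡32, 15²≡20, 16²≡10, 17²≡2, 18²≡37, 19²≡33, 20²≡31 (mod 41).
The residues are {1, 2, 4, 5, 8, 9, 10, 16, 18, 20, 21, 23, 25, 31, 32, 33, 36, 37, 39, 40}; the non-residues are the remaining 20 nonzero classes.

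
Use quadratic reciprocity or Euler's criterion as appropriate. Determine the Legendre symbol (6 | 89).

Pull out 2: since 89 ≡ 1 (mod 8), (2/89) = +1.
Reciprocity: 3 ≡ 3 and 89 ≡ 1 (mod 4), so (3/89) = +(89/3).
Reduce top mod 3: now compute (2/3).
Pull out 2: since 3 ≡ 3 (mod 8), (2/3) = -1.
Reached (1/3) = 1. Collecting the sign flips along the way, the symbol is -1.

-1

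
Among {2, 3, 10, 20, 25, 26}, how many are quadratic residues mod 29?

2

(2/29) = -1 → non-residue.
(3/29) = -1 → non-residue.
(10/29) = -1 → non-residue.
(20/29) = +1 → QR.
(25/29) = +1 → QR.
(26/29) = -1 → non-residue.
Total quadratic residues among the 6: 2.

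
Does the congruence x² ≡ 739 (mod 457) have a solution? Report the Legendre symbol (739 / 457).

First reduce: 739 ≡ 282 (mod 457).
Pull out 2: since 457 ≡ 1 (mod 8), (2/457) = +1.
Reciprocity: 141 ≡ 1 and 457 ≡ 1 (mod 4), so (141/457) = +(457/141).
Reduce top mod 141: now compute (34/141).
Pull out 2: since 141 ≡ 5 (mod 8), (2/141) = -1.
Reciprocity: 17 ≡ 1 and 141 ≡ 1 (mod 4), so (17/141) = +(141/17).
Reduce top mod 17: now compute (5/17).
Reciprocity: 5 ≡ 1 and 17 ≡ 1 (mod 4), so (5/17) = +(17/5).
Reduce top mod 5: now compute (2/5).
Pull out 2: since 5 ≡ 5 (mod 8), (2/5) = -1.
Reached (1/5) = 1. Collecting the sign flips along the way, the symbol is +1.

1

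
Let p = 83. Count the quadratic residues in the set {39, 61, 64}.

(39/83) = -1 → non-residue.
(61/83) = +1 → QR.
(64/83) = +1 → QR.
Total quadratic residues among the 3: 2.

2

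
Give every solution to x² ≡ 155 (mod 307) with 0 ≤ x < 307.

48, 259

Since 307 ≡ 3 (mod 4), a square root of 155 is 155^((307+1)/4) = 155^77 mod 307.
Repeated squaring: 155^2≡79, 155^4≡101, 155^8≡70, 155^16≡295, 155^32≡144, 155^64≡167 (mod 307).
155^77 = 155^(64+8+4+1) ≡ 259 (mod 307).
Check: 259² = 67081 ≡ 155 (mod 307). The two roots are 48 and 259.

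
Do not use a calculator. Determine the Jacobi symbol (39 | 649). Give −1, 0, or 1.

Reciprocity: 39 ≡ 3 and 649 ≡ 1 (mod 4), so (39/649) = +(649/39).
Reduce top mod 39: now compute (25/39).
Reciprocity: 25 ≡ 1 and 39 ≡ 3 (mod 4), so (25/39) = +(39/25).
Reduce top mod 25: now compute (14/25).
Pull out 2: since 25 ≡ 1 (mod 8), (2/25) = +1.
Reciprocity: 7 ≡ 3 and 25 ≡ 1 (mod 4), so (7/25) = +(25/7).
Reduce top mod 7: now compute (4/7).
Pull out 2^2: since 7 ≡ 7 (mod 8), (2/7) = +1, so (2/7)^2 = +1.
Reached (1/7) = 1. Collecting the sign flips along the way, the symbol is +1.

1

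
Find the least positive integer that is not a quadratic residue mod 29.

(2/29) = −1, so 2 is the smallest positive non-residue mod 29.

2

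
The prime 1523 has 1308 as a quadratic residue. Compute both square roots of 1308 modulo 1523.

712, 811

Since 1523 ≡ 3 (mod 4), a square root of 1308 is 1308^((1523+1)/4) = 1308^381 mod 1523.
Repeated squaring: 1308^2≡535, 1308^4≡1424, 1308^8≡663, 1308^16≡945, 1308^32≡547, 1308^64≡701, 1308^128≡995, 1308^256≡75 (mod 1523).
1308^381 = 1308^(256+64+32+16+8+4+1) ≡ 811 (mod 1523).
Check: 811² = 657721 ≡ 1308 (mod 1523). The two roots are 712 and 811.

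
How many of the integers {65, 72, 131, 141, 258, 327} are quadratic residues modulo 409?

3

(65/409) = -1 → non-residue.
(72/409) = +1 → QR.
(131/409) = +1 → QR.
(141/409) = -1 → non-residue.
(258/409) = -1 → non-residue.
(327/409) = +1 → QR.
Total quadratic residues among the 6: 3.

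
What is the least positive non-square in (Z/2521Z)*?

11

(2/2521) = +1, so 2 is a residue.
(3/2521) = +1, so 3 is a residue.
(4/2521) = +1, so 4 is a residue.
(5/2521) = +1, so 5 is a residue.
(6/2521) = +1, so 6 is a residue.
(7/2521) = +1, so 7 is a residue.
(8/2521) = +1, so 8 is a residue.
(9/2521) = +1, so 9 is a residue.
(10/2521) = +1, so 10 is a residue.
(11/2521) = −1, so 11 is the smallest positive non-residue mod 2521.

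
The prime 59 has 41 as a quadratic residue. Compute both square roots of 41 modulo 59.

Since 59 ≡ 3 (mod 4), a square root of 41 is 41^((59+1)/4) = 41^15 mod 59.
Repeated squaring: 41^2≡29, 41^4≡15, 41^8≡48 (mod 59).
41^15 = 41^(8+4+2+1) ≡ 49 (mod 59).
Check: 49² = 2401 ≡ 41 (mod 59). The two roots are 10 and 49.

10, 49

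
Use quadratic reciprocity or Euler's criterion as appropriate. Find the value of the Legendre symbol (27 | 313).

Euler's criterion: (27/313) ≡ 27^156 (mod 313).
27^2 ≡ 103 (mod 313)
27^4 ≡ 280 (mod 313)
27^8 ≡ 150 (mod 313)
27^16 ≡ 277 (mod 313)
27^32 ≡ 44 (mod 313)
27^64 ≡ 58 (mod 313)
27^128 ≡ 234 (mod 313)
27^156 = 27^(128+16+8+4) ≡ 1 (mod 313).
Result is 1, so (27/313) = 1.

1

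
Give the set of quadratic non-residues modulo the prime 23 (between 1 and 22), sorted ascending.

5,7,10,11,14,15,17,19,20,21,22

Square k = 1,…,11 (k and 23−k give the same square):
1²=1, 2²=4, 3²=9, 4²=16, 5²≡2, 6²≡13, 7²≡3, 8²≡18, 9²≡12, 10²≡8, 11²≡6 (mod 23).
The residues are {1, 2, 3, 4, 6, 8, 9, 12, 13, 16, 18}; the non-residues are the remaining 11 nonzero classes.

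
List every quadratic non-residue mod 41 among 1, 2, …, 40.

Square k = 1,…,20 (k and 41−k give the same square):
1²=1, 2²=4, 3²=9, 4²=16, 5²=25, 6²=36, 7²≡8, 8²≡23, 9²≡40, 10²≡18, 11²≡39, 12²≡21, 13²≡5, 14²≡32, 15²≡20, 16²≡10, 17²≡2, 18²≡37, 19²≡33, 20²≡31 (mod 41).
The residues are {1, 2, 4, 5, 8, 9, 10, 16, 18, 20, 21, 23, 25, 31, 32, 33, 36, 37, 39, 40}; the non-residues are the remaining 20 nonzero classes.

3 6 7 11 12 13 14 15 17 19 22 24 26 27 28 29 30 34 35 38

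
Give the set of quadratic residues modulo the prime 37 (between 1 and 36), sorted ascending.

Square k = 1,…,18 (k and 37−k give the same square):
1²=1, 2²=4, 3²=9, 4²=16, 5²=25, 6²=36, 7²≡12, 8²≡27, 9²≡7, 10²≡26, 11²≡10, 12²≡33, 13²≡21, 14²≡11, 15²≡3, 16²≡34, 17²≡30, 18²≡28 (mod 37).
So the quadratic residues mod 37 are {1, 3, 4, 7, 9, 10, 11, 12, 16, 21, 25, 26, 27, 28, 30, 33, 34, 36}.

1, 3, 4, 7, 9, 10, 11, 12, 16, 21, 25, 26, 27, 28, 30, 33, 34, 36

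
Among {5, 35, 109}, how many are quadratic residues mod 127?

1

(5/127) = -1 → non-residue.
(35/127) = +1 → QR.
(109/127) = -1 → non-residue.
Total quadratic residues among the 3: 1.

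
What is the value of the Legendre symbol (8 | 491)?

-1

Pull out 2^3: since 491 ≡ 3 (mod 8), (2/491) = -1, so (2/491)^3 = -1.
Reached (1/491) = 1. Collecting the sign flips along the way, the symbol is -1.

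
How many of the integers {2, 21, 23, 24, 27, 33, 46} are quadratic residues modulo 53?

2

(2/53) = -1 → non-residue.
(21/53) = -1 → non-residue.
(23/53) = -1 → non-residue.
(24/53) = +1 → QR.
(27/53) = -1 → non-residue.
(33/53) = -1 → non-residue.
(46/53) = +1 → QR.
Total quadratic residues among the 7: 2.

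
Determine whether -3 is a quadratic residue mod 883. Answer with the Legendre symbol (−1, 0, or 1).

1

First reduce: -3 ≡ 880 (mod 883).
Pull out 2^4: since 883 ≡ 3 (mod 8), (2/883) = -1, so (2/883)^4 = +1.
Reciprocity: 55 ≡ 3 and 883 ≡ 3 (mod 4), so (55/883) = −(883/55).
Reduce top mod 55: now compute (3/55).
Reciprocity: 3 ≡ 3 and 55 ≡ 3 (mod 4), so (3/55) = −(55/3).
Reduce top mod 3: now compute (1/3).
Reached (1/3) = 1. Collecting the sign flips along the way, the symbol is +1.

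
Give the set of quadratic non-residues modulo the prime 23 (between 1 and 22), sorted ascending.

5 7 10 11 14 15 17 19 20 21 22

Square k = 1,…,11 (k and 23−k give the same square):
1²=1, 2²=4, 3²=9, 4²=16, 5²≡2, 6²≡13, 7²≡3, 8²≡18, 9²≡12, 10²≡8, 11²≡6 (mod 23).
The residues are {1, 2, 3, 4, 6, 8, 9, 12, 13, 16, 18}; the non-residues are the remaining 11 nonzero classes.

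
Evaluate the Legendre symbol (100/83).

First reduce: 100 ≡ 17 (mod 83).
Reciprocity: 17 ≡ 1 and 83 ≡ 3 (mod 4), so (17/83) = +(83/17).
Reduce top mod 17: now compute (15/17).
Reciprocity: 15 ≡ 3 and 17 ≡ 1 (mod 4), so (15/17) = +(17/15).
Reduce top mod 15: now compute (2/15).
Pull out 2: since 15 ≡ 7 (mod 8), (2/15) = +1.
Reached (1/15) = 1. Collecting the sign flips along the way, the symbol is +1.

1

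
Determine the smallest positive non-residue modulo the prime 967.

3

(2/967) = +1, so 2 is a residue.
(3/967) = −1, so 3 is the smallest positive non-residue mod 967.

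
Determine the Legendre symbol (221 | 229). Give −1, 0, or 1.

Euler's criterion: (221/229) ≡ 221^114 (mod 229).
221^2 ≡ 64 (mod 229)
221^4 ≡ 203 (mod 229)
221^8 ≡ 218 (mod 229)
221^16 ≡ 121 (mod 229)
221^32 ≡ 214 (mod 229)
221^64 ≡ 225 (mod 229)
221^114 = 221^(64+32+16+2) ≡ 228 (mod 229).
Result is 228 ≡ −1, so (221/229) = −1.

-1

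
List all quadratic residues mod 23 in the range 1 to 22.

1 2 3 4 6 8 9 12 13 16 18

Square k = 1,…,11 (k and 23−k give the same square):
1²=1, 2²=4, 3²=9, 4²=16, 5²≡2, 6²≡13, 7²≡3, 8²≡18, 9²≡12, 10²≡8, 11²≡6 (mod 23).
So the quadratic residues mod 23 are {1, 2, 3, 4, 6, 8, 9, 12, 13, 16, 18}.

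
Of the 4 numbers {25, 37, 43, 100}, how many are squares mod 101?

(25/101) = +1 → QR.
(37/101) = +1 → QR.
(43/101) = +1 → QR.
(100/101) = +1 → QR.
Total quadratic residues among the 4: 4.

4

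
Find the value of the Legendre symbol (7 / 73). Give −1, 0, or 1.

-1

Euler's criterion: (7/73) ≡ 7^36 (mod 73).
7^2 ≡ 49 (mod 73)
7^4 ≡ 65 (mod 73)
7^8 ≡ 64 (mod 73)
7^16 ≡ 8 (mod 73)
7^32 ≡ 64 (mod 73)
7^36 = 7^(32+4) ≡ 72 (mod 73).
Result is 72 ≡ −1, so (7/73) = −1.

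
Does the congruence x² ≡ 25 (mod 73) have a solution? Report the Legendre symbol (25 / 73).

Reciprocity: 25 ≡ 1 and 73 ≡ 1 (mod 4), so (25/73) = +(73/25).
Reduce top mod 25: now compute (23/25).
Reciprocity: 23 ≡ 3 and 25 ≡ 1 (mod 4), so (23/25) = +(25/23).
Reduce top mod 23: now compute (2/23).
Pull out 2: since 23 ≡ 7 (mod 8), (2/23) = +1.
Reached (1/23) = 1. Collecting the sign flips along the way, the symbol is +1.

1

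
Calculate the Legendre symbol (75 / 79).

Reciprocity: 75 ≡ 3 and 79 ≡ 3 (mod 4), so (75/79) = −(79/75).
Reduce top mod 75: now compute (4/75).
Pull out 2^2: since 75 ≡ 3 (mod 8), (2/75) = -1, so (2/75)^2 = +1.
Reached (1/75) = 1. Collecting the sign flips along the way, the symbol is -1.

-1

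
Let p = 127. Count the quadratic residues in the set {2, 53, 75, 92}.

1

(2/127) = +1 → QR.
(53/127) = -1 → non-residue.
(75/127) = -1 → non-residue.
(92/127) = -1 → non-residue.
Total quadratic residues among the 4: 1.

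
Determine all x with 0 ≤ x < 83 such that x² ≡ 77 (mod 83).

Since 83 ≡ 3 (mod 4), a square root of 77 is 77^((83+1)/4) = 77^21 mod 83.
Repeated squaring: 77^2≡36, 77^4≡51, 77^8≡28, 77^16≡37 (mod 83).
77^21 = 77^(16+4+1) ≡ 49 (mod 83).
Check: 49² = 2401 ≡ 77 (mod 83). The two roots are 34 and 49.

34, 49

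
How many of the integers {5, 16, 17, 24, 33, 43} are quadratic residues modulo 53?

(5/53) = -1 → non-residue.
(16/53) = +1 → QR.
(17/53) = +1 → QR.
(24/53) = +1 → QR.
(33/53) = -1 → non-residue.
(43/53) = +1 → QR.
Total quadratic residues among the 6: 4.

4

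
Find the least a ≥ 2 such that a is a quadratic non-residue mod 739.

(2/739) = −1, so 2 is the smallest positive non-residue mod 739.

2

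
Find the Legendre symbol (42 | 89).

Euler's criterion: (42/89) ≡ 42^44 (mod 89).
42^2 ≡ 73 (mod 89)
42^4 ≡ 78 (mod 89)
42^8 ≡ 32 (mod 89)
42^16 ≡ 45 (mod 89)
42^32 ≡ 67 (mod 89)
42^44 = 42^(32+8+4) ≡ 1 (mod 89).
Result is 1, so (42/89) = 1.

1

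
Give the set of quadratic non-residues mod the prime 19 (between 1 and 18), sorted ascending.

Square k = 1,…,9 (k and 19−k give the same square):
1²=1, 2²=4, 3²=9, 4²=16, 5²≡6, 6²≡17, 7²≡11, 8²≡7, 9²≡5 (mod 19).
The residues are {1, 4, 5, 6, 7, 9, 11, 16, 17}; the non-residues are the remaining 9 nonzero classes.

2 3 8 10 12 13 14 15 18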